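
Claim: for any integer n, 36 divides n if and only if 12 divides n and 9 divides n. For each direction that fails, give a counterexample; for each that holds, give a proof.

Both directions hold; the statement is true.

[⇒] If 36 ∣ n, write n = 36q. Since 36 = 3·12, n = 12·(3q), so 12 ∣ n; and since 36 = 4·9, n = 9·(4q), so 9 ∣ n.

[⇐] Suppose 12 ∣ n and 9 ∣ n. Any common multiple of 12 and 9 is a multiple of their lcm; here lcm(12, 9) = 12·9/gcd(12, 9) = 108/3 = 36, so 36 ∣ n.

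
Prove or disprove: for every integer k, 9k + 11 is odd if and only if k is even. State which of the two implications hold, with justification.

Both implications hold.

[⇒] Suppose 9k + 11 is odd. Since 9 is odd, 9k and k have the same parity, so 9k + 11 ≡ k + 11 (mod 2). As 11 is odd, 9k + 11 is odd exactly when k is even. Thus k is even.

[⇐] Conversely, suppose k is even; write k = 2j. Then 9k + 11 = 9·(2j) + 11 = 2·9j + 11, which is odd.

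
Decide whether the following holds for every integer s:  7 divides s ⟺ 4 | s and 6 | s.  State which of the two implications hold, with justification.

Forward direction. This fails: take s = 7. Certainly 7 ∣ 7, but 4 ∤ 7.

Converse. This fails: take s = 12. Both 4 ∣ 12 and 6 ∣ 12, yet 12 is not a multiple of 7 (since 12 = 1·7 + 5), so 7 ∤ 12.

(⇒) fails and (⇐) fails.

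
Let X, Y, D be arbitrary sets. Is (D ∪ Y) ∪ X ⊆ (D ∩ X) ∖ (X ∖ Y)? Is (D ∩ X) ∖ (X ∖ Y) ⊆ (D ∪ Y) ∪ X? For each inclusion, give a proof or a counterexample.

The sets are not equal: only the reverse inclusion holds.

(⟸) Let x ∈ (D ∩ X) ∖ (X ∖ Y). Then x ∈ X ∩ Y ∩ D, from which x ∈ (D ∪ Y) ∪ X.

(⟹) This inclusion fails. Take X = {1}, Y = ∅, D = ∅; then 1 ∈ (D ∪ Y) ∪ X but 1 ∉ (D ∩ X) ∖ (X ∖ Y).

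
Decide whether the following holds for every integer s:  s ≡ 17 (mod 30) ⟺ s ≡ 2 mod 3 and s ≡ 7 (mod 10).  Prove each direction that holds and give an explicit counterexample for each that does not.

Both directions hold.

(⟹) Suppose s ≡ 17 (mod 30); write s = 30j + 17. Since 3 ∣ 30, reducing mod 3 gives s ≡ 17 ≡ 2 (mod 3); since 10 ∣ 30, reducing mod 10 gives s ≡ 17 ≡ 7 (mod 10).

(⟸) Conversely, if s ≡ 2 (mod 3) and s ≡ 7 (mod 10), then by the Chinese remainder theorem s ≡ 17 (mod 30). This is exactly s ≡ 17 (mod 30).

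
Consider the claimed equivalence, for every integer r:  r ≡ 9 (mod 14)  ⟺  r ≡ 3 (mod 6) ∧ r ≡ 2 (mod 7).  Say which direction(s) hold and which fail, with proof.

Converse. If r ≡ 3 (mod 6) and r ≡ 2 (mod 7), then by the Chinese remainder theorem r ≡ 9 (mod 42). Since 9 ≡ 9 (mod 14) and 14 ∣ 42, we get r ≡ 9 (mod 14).

Forward direction. This fails: r = 37 gives 37 ≡ 9 (mod 14) but 37 ≡ 1 (mod 6), so the conjunction on the right does not hold.

Not equivalent: only (⇐) holds.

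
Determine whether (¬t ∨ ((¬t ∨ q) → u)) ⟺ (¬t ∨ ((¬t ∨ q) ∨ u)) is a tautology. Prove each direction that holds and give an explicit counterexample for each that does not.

Forward direction. This fails. Under u = F, t = T, q = F, the left side is true but the right side is false.

Converse. This fails. Under u = F, t = T, q = T, the left side is false but the right side is true.

Both directions fail.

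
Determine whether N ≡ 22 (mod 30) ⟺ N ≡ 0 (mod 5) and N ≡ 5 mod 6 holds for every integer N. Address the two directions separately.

Both directions fail.

[⇒] This fails: N = 22 gives 22 ≡ 22 (mod 30) but 22 ≡ 2 (mod 5), so the conjunction on the right does not hold.

[⇐] This fails: N = 5 satisfies both congruences on the right (5 ≡ 0 mod 5 and 5 ≡ 5 mod 6) yet 5 ≡ 5 (mod 30), not 22.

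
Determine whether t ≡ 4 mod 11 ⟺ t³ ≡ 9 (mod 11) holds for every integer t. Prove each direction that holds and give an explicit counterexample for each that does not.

[⇒] Suppose t ≡ 4 mod 11. Write t = 11j + 4. Then (11j + 4)³ = 1331j³ + 1452j² + 528j + 64 = 11(121j³ + 132j² + 48j + 5) + 9, so t³ ≡ 9 (mod 11).

[⇐] Conversely, suppose t³ ≡ 9 (mod 11). The only residue r in {0, …, 10} with r³ ≡ 9 (mod 11) is r = 4, so t ≡ 4 (mod 11).

Both directions hold; the statement is true.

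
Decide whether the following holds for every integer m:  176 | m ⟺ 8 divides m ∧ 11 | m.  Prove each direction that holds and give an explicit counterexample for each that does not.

The forward direction holds; the converse fails.

(→) If 176 ∣ m, write m = 176q. Since 176 = 22·8, m = 8·(22q), so 8 ∣ m; and since 176 = 16·11, m = 11·(16q), so 11 ∣ m.

(←) This fails: take m = 88. Both 8 ∣ 88 and 11 ∣ 88, yet 88 is not a multiple of 176 (since 88 = 0·176 + 88), so 176 ∤ 88.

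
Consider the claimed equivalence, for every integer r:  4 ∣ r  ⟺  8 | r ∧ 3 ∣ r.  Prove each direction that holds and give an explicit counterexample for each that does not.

Not equivalent: only (⇐) holds.

(⟹) This fails: take r = 4. Certainly 4 ∣ 4, but 8 ∤ 4.

(⟸) Suppose 8 ∣ r and 3 ∣ r. Any common multiple of 8 and 3 is a multiple of their lcm; here gcd(8, 3) = 1, so lcm(8, 3) = 8·3 = 24, so 24 ∣ r. Since 4 ∣ 24, it follows that 4 ∣ r.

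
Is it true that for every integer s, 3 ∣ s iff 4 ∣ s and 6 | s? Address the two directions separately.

Only the converse holds.

[⇐] Suppose 4 ∣ s and 6 ∣ s. Any common multiple of 4 and 6 is a multiple of their lcm; here lcm(4, 6) = 4·6/gcd(4, 6) = 24/2 = 12, so 12 ∣ s. Since 3 ∣ 12, it follows that 3 ∣ s.

[⇒] This fails: take s = 3. Certainly 3 ∣ 3, but 4 ∤ 3.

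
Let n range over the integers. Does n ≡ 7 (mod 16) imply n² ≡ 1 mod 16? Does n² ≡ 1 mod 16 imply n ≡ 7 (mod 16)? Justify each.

Not equivalent: only (⇒) holds.

(⇒) Suppose n ≡ 7 (mod 16). Write n = 16j + 7. Then (16j + 7)² = 256j² + 224j + 49 = 16(16j² + 14j + 3) + 1, so n² ≡ 1 (mod 16).

(⇐) This fails: take n = 1. Then 1² = 1 ≡ 1 (mod 16), yet 1 ≡ 1 (mod 16), not 7.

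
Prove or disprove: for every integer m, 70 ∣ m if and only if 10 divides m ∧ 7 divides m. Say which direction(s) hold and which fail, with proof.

(⟸) Suppose 10 ∣ m and 7 ∣ m. Any common multiple of 10 and 7 is a multiple of their lcm; here gcd(10, 7) = 1, so lcm(10, 7) = 10·7 = 70, so 70 ∣ m.

(⟹) If 70 ∣ m, write m = 70q. Since 70 = 7·10, m = 10·(7q), so 10 ∣ m; and since 70 = 10·7, m = 7·(10q), so 7 ∣ m.

Both directions hold; the statement is true.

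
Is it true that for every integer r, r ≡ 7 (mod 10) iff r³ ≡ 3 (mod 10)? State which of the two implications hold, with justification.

(→) Suppose r ≡ 7 (mod 10). Write r = 10j + 7. Then (10j + 7)³ = 1000j³ + 2100j² + 1470j + 343 = 10(100j³ + 210j² + 147j + 34) + 3, so r³ ≡ 3 (mod 10).

(←) Conversely, suppose r³ ≡ 3 (mod 10). The only residue r in {0, …, 9} with r³ ≡ 3 (mod 10) is r = 7, so r ≡ 7 (mod 10).

Both directions hold.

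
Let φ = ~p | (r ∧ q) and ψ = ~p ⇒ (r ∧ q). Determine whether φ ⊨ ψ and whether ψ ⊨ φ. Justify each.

(⇒) fails and (⇐) fails.

Forward direction. This fails. Under p = F, q = F, r = F, the left side is true but the right side is false.

Converse. This fails. Under p = T, q = F, r = F, the left side is false but the right side is true.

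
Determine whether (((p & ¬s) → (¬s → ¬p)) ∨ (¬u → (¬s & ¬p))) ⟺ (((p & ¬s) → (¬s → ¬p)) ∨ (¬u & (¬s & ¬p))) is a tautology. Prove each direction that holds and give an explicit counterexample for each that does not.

[⇒] This fails. Under s = F, p = T, u = T, the left side is true but the right side is false.

[⇐] Assume the antecedent. If s is true, the consequent reduces to true regardless of the other variables. If s is false, the antecedent forces (s = F, p = F, u = F) or (s = F, p = F, u = T), and the consequent holds there. Either way the consequent holds.

Not equivalent: only (⇐) holds.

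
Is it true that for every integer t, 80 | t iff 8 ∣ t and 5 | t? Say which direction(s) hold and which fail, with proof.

[⇐] This fails: take t = 40. Both 8 ∣ 40 and 5 ∣ 40, yet 40 is not a multiple of 80 (since 40 = 0·80 + 40), so 80 ∤ 40.

[⇒] If 80 ∣ t, write t = 80q. Since 80 = 10·8, t = 8·(10q), so 8 ∣ t; and since 80 = 16·5, t = 5·(16q), so 5 ∣ t.

Not equivalent: only (⇒) holds.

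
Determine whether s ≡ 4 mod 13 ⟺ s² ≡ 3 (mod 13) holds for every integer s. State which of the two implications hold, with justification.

Only the forward implication holds.

(→) Suppose s ≡ 4 mod 13. Write s = 13j + 4. Then (13j + 4)² = 169j² + 104j + 16 = 13(13j² + 8j + 1) + 3, so s² ≡ 3 (mod 13).

(←) This fails: take s = 9. Then 9² = 81 ≡ 3 (mod 13), yet 9 ≡ 9 (mod 13), not 4.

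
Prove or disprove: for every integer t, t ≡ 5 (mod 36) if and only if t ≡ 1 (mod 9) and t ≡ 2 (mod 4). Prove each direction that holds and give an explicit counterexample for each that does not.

(⟹) This fails: t = 5 gives 5 ≡ 5 (mod 36) but 5 ≡ 5 (mod 9), so the conjunction on the right does not hold.

(⟸) This fails: t = 10 satisfies both congruences on the right (10 ≡ 1 mod 9 and 10 ≡ 2 mod 4) yet 10 ≡ 10 (mod 36), not 5.

Both directions fail.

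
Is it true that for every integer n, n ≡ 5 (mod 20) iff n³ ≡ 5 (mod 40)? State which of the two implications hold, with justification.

Not equivalent: only (⇐) holds.

(→) This fails: take n = 25. Then 25 ≡ 5 (mod 20), but 25³ = 15625 ≡ 25 (mod 40), not 5.

(←) Conversely, the residues r modulo 40 with r³ ≡ 5 (mod 40) are exactly {5}, and each is ≡ 5 (mod 20).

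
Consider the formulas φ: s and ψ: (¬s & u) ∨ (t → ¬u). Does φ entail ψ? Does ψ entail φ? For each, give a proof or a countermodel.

Neither direction holds.

(→) This fails. Under u = T, t = T, s = T, the left side is true but the right side is false.

(←) This fails. Under u = F, t = F, s = F, the left side is false but the right side is true.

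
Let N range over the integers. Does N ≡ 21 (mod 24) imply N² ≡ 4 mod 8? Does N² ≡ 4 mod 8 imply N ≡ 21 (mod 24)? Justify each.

(⇒) This fails: take N = 21. Then 21 ≡ 21 (mod 24), but 21² = 441 ≡ 1 (mod 8), not 4.

(⇐) This fails: take N = 2. Then 2² = 4 ≡ 4 (mod 8), yet 2 ≡ 2 (mod 24), not 21.

Both directions fail.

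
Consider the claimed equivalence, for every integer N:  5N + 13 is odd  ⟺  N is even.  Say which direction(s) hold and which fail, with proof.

Both implications hold.

Forward direction. Suppose 5N + 13 is odd. Since 5 is odd, 5N and N have the same parity, so 5N + 13 ≡ N + 13 (mod 2). As 13 is odd, 5N + 13 is odd exactly when N is even. Thus N is even.

Converse. Suppose N is even; write N = 2j. Then 5N + 13 = 5·(2j) + 13 = 2·5j + 13, which is odd.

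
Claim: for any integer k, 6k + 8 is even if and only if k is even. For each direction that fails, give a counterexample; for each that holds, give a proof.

[⇒] This fails: take k = 5. Then 6k + 8 = 38, which is even, yet k = 5 is odd, not even.

[⇐] Suppose k is even. Since 6 is even, 6k is even for every k, so 6k + 8 has the same parity as 8, which is even. Hence 6k + 8 is even.

The forward direction fails; the converse holds.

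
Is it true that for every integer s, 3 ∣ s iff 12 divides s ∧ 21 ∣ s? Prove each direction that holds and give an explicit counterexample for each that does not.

Forward direction. This fails: take s = 3. Certainly 3 ∣ 3, but 12 ∤ 3.

Converse. Suppose 12 ∣ s and 21 ∣ s. Any common multiple of 12 and 21 is a multiple of their lcm; here lcm(12, 21) = 12·21/gcd(12, 21) = 252/3 = 84, so 84 ∣ s. Since 3 ∣ 84, it follows that 3 ∣ s.

Only the converse holds.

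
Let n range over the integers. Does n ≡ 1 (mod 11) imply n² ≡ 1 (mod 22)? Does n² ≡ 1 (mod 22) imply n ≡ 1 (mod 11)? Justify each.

Neither implication holds.

Forward direction. This fails: take n = 12. Then 12 ≡ 1 (mod 11), but 12² = 144 ≡ 12 (mod 22), not 1.

Converse. This fails: take n = 21. Then 21² = 441 ≡ 1 (mod 22), yet 21 ≡ 10 (mod 11), not 1.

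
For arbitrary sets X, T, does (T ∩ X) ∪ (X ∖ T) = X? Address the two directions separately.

Forward inclusion. Let x ∈ (T ∩ X) ∪ (X ∖ T). Then either x ∈ X and x ∉ T; or x ∈ X ∩ T. In each case x ∈ X, so (T ∩ X) ∪ (X ∖ T) ⊆ X.

Reverse inclusion. Let x ∈ X. Then either x ∈ X and x ∉ T; or x ∈ X ∩ T. In each case x ∈ (T ∩ X) ∪ (X ∖ T), so X ⊆ (T ∩ X) ∪ (X ∖ T).

The two sets are equal.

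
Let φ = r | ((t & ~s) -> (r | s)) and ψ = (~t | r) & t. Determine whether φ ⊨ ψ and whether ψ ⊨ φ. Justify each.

The forward direction fails; the converse holds.

(⇒) This fails. Under t = F, r = F, s = F, the left side is true but the right side is false.

(⇐) Assume the antecedent. If t is true, the antecedent forces (t = T, r = T, s = F) or (t = T, r = T, s = T), and r | ((t & ~s) -> (r | s)) holds there. If t is false, the antecedent cannot hold. Either way r | ((t & ~s) -> (r | s)) holds.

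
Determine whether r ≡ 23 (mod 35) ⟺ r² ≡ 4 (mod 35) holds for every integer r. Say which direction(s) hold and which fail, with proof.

The forward direction holds; the converse fails.

(⇒) Suppose r ≡ 23 (mod 35). Write r = 35j + 23. Then (35j + 23)² = 1225j² + 1610j + 529 = 35(35j² + 46j + 15) + 4, so r² ≡ 4 (mod 35).

(⇐) This fails: take r = 2. Then 2² = 4 ≡ 4 (mod 35), yet 2 ≡ 2 (mod 35), not 23.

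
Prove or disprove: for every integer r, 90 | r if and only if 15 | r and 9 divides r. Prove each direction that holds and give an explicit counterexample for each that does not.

(⇒) holds; (⇐) fails.

(⟹) If 90 ∣ r, write r = 90q. Since 90 = 6·15, r = 15·(6q), so 15 ∣ r; and since 90 = 10·9, r = 9·(10q), so 9 ∣ r.

(⟸) This fails: take r = 45. Both 15 ∣ 45 and 9 ∣ 45, yet 45 is not a multiple of 90 (since 45 = 0·90 + 45), so 90 ∤ 45.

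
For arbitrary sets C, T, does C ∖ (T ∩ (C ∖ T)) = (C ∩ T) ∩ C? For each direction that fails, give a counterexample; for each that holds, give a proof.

The sets are not equal: only the reverse inclusion holds.

(⟹) This inclusion fails. Take C = {1}, T = ∅; then 1 ∈ C ∖ (T ∩ (C ∖ T)) but 1 ∉ (C ∩ T) ∩ C.

(⟸) Let x ∈ (C ∩ T) ∩ C. Then x ∈ C ∩ T, from which x ∈ C ∖ (T ∩ (C ∖ T)).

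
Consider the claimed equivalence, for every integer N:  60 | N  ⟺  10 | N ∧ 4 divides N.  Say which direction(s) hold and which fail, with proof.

(⟸) This fails: take N = 20. Both 10 ∣ 20 and 4 ∣ 20, yet 20 is not a multiple of 60 (since 20 = 0·60 + 20), so 60 ∤ 20.

(⟹) If 60 ∣ N, write N = 60q. Since 60 = 6·10, N = 10·(6q), so 10 ∣ N; and since 60 = 15·4, N = 4·(15q), so 4 ∣ N.

Not equivalent: only (⇒) holds.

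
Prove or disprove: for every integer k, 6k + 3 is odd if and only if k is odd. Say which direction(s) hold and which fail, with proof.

(⇒) This fails: take k = 6. Then 6k + 3 = 39, which is odd, yet k = 6 is even, not odd.

(⇐) Suppose k is odd. Since 6 is even, 6k is even for every k, so 6k + 3 has the same parity as 3, which is odd. Hence 6k + 3 is odd.

Only the converse holds.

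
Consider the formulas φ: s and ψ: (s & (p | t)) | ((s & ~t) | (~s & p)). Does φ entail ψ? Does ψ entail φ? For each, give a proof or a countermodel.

(⟸) This fails. Under p = T, t = F, s = F, the left side is false but the right side is true.

(⟹) Assume the antecedent. If p is true, the consequent reduces to true regardless of the other variables. If p is false, the antecedent forces (p = F, t = F, s = T) or (p = F, t = T, s = T), and the consequent holds there. Either way the consequent holds.

(⇒) holds; (⇐) fails.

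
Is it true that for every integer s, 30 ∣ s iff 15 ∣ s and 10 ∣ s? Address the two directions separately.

Converse. Suppose 15 ∣ s and 10 ∣ s. Any common multiple of 15 and 10 is a multiple of their lcm; here lcm(15, 10) = 15·10/gcd(15, 10) = 150/5 = 30, so 30 ∣ s.

Forward direction. If 30 ∣ s, write s = 30q. Since 30 = 2·15, s = 15·(2q), so 15 ∣ s; and since 30 = 3·10, s = 10·(3q), so 10 ∣ s.

Both directions hold; the statement is true.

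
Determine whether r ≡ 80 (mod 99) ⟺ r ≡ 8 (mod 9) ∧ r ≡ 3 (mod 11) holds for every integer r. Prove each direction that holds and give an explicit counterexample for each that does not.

[⇒] Suppose r ≡ 80 (mod 99); write r = 99j + 80. Since 9 ∣ 99, reducing mod 9 gives r ≡ 80 ≡ 8 (mod 9); since 11 ∣ 99, reducing mod 11 gives r ≡ 80 ≡ 3 (mod 11).

[⇐] Conversely, if r ≡ 8 (mod 9) and r ≡ 3 (mod 11), then by the Chinese remainder theorem r ≡ 80 (mod 99). This is exactly r ≡ 80 (mod 99).

Equivalent; both directions hold.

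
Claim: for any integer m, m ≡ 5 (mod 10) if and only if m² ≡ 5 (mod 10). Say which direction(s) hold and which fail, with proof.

Both implications hold.

(⇒) Suppose m ≡ 5 (mod 10). Write m = 10j + 5. Then (10j + 5)² = 100j² + 100j + 25 = 10(10j² + 10j + 2) + 5, so m² ≡ 5 (mod 10).

(⇐) For the converse, argue contrapositively. If m ≢ 5 (mod 10), then m is congruent to one of 0, 1, 2, 3, 4, 6, 7, 8, 9 modulo 10, and these give m² ≡ 0, 1, 4, 9, 6, 6, 9, 4, 1 respectively — never 5.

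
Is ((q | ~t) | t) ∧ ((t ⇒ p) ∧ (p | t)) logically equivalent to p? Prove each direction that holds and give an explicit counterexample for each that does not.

Both implications hold.

(⇒) Assume the antecedent. If p is true, p reduces to true regardless of the other variables. If p is false, the antecedent cannot hold. Either way p holds.

(⇐) Assume the antecedent. If p is true, the consequent reduces to true regardless of the other variables. If p is false, the antecedent cannot hold. Either way the consequent holds.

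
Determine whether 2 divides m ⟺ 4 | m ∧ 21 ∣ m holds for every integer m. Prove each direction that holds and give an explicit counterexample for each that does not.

Forward direction. This fails: take m = 2. Certainly 2 ∣ 2, but 4 ∤ 2.

Converse. Suppose 4 ∣ m and 21 ∣ m. Any common multiple of 4 and 21 is a multiple of their lcm; here gcd(4, 21) = 1, so lcm(4, 21) = 4·21 = 84, so 84 ∣ m. Since 2 ∣ 84, it follows that 2 ∣ m.

Not equivalent: only (⇐) holds.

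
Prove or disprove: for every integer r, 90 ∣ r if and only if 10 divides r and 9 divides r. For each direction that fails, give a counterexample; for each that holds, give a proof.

(⟸) Suppose 10 ∣ r and 9 ∣ r. Any common multiple of 10 and 9 is a multiple of their lcm; here gcd(10, 9) = 1, so lcm(10, 9) = 10·9 = 90, so 90 ∣ r.

(⟹) If 90 ∣ r, write r = 90q. Since 90 = 9·10, r = 10·(9q), so 10 ∣ r; and since 90 = 10·9, r = 9·(10q), so 9 ∣ r.

The biconditional holds.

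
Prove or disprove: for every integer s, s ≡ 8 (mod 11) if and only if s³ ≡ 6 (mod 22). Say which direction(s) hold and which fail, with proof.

Not equivalent: only (⇐) holds.

(⇒) This fails: take s = 19. Then 19 ≡ 8 (mod 11), but 19³ = 6859 ≡ 17 (mod 22), not 6.

(⇐) Conversely, the residues r modulo 22 with r³ ≡ 6 (mod 22) are exactly {8}, and each is ≡ 8 (mod 11).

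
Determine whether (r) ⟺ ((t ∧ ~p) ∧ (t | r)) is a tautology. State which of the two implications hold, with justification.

Both directions fail.

(⟹) This fails. Under t = F, r = T, p = F, the left side is true but the right side is false.

(⟸) This fails. Under t = T, r = F, p = F, the left side is false but the right side is true.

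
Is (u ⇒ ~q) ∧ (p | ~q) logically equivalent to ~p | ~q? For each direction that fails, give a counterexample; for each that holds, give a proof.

(→) This fails. Under u = F, q = T, p = T, the left side is true but the right side is false.

(←) This fails. Under u = F, q = T, p = F, the left side is false but the right side is true.

(⇒) fails and (⇐) fails.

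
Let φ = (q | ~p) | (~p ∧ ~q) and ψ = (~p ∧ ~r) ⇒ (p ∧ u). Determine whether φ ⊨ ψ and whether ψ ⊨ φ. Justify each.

(→) This fails. Under u = F, p = F, q = F, r = F, the left side is true but the right side is false.

(←) This fails. Under u = F, p = T, q = F, r = F, the left side is false but the right side is true.

Both directions fail.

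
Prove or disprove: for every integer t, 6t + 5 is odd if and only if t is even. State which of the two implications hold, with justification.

(⟸) Suppose t is even. Since 6 is even, 6t is even for every t, so 6t + 5 has the same parity as 5, which is odd. Hence 6t + 5 is odd.

(⟹) This fails: take t = 5. Then 6t + 5 = 35, which is odd, yet t = 5 is odd, not even.

Only the converse holds.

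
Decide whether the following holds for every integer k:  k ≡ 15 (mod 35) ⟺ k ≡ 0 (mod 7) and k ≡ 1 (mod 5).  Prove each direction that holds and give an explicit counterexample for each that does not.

(⇒) fails and (⇐) fails.

(⟹) This fails: k = 15 gives 15 ≡ 15 (mod 35) but 15 ≡ 1 (mod 7), so the conjunction on the right does not hold.

(⟸) This fails: k = 21 satisfies both congruences on the right (21 ≡ 0 mod 7 and 21 ≡ 1 mod 5) yet 21 ≡ 21 (mod 35), not 15.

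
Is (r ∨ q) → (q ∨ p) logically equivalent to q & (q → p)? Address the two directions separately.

[⇐] Assume the antecedent. If r is true, the antecedent forces (r = T, p = T, q = T), and (r ∨ q) → (q ∨ p) holds there. If r is false, (r ∨ q) → (q ∨ p) reduces to true regardless of the other variables. Either way (r ∨ q) → (q ∨ p) holds.

[⇒] This fails. Under r = F, p = F, q = F, the left side is true but the right side is false.

The forward direction fails; the converse holds.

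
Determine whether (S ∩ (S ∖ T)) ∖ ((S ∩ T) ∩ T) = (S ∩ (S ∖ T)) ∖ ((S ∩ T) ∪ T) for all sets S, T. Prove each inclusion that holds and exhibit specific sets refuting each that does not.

The two sets are equal.

(⊇) Let x ∈ (S ∩ (S ∖ T)) ∖ ((S ∩ T) ∪ T). Then x ∈ S and x ∉ T, from which x ∈ (S ∩ (S ∖ T)) ∖ ((S ∩ T) ∩ T).

(⊆) Let x ∈ (S ∩ (S ∖ T)) ∖ ((S ∩ T) ∩ T). Then x ∈ S and x ∉ T, from which x ∈ (S ∩ (S ∖ T)) ∖ ((S ∩ T) ∪ T).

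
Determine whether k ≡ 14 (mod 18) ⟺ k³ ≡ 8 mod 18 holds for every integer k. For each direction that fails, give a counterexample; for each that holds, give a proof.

Only the forward implication holds.

Forward direction. Suppose k ≡ 14 (mod 18). Write k = 18j + 14. Then (18j + 14)³ = 5832j³ + 13608j² + 10584j + 2744 = 18(324j³ + 756j² + 588j + 152) + 8, so k³ ≡ 8 (mod 18).

Converse. This fails: take k = 2. Then 2³ = 8 ≡ 8 (mod 18), yet 2 ≡ 2 (mod 18), not 14.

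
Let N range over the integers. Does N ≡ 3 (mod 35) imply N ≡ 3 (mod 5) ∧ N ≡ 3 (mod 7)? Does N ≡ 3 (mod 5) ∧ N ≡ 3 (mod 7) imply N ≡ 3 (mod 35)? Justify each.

Both implications hold.

(←) If N ≡ 3 (mod 5) and N ≡ 3 (mod 7), then by the Chinese remainder theorem N ≡ 3 (mod 35). This is exactly N ≡ 3 (mod 35).

(→) Suppose N ≡ 3 (mod 35); write N = 35j + 3. Since 5 ∣ 35, reducing mod 5 gives N ≡ 3 (mod 5); since 7 ∣ 35, reducing mod 7 gives N ≡ 3 (mod 7).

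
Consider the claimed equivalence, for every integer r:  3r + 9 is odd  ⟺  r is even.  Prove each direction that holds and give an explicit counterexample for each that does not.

Both implications hold.

(⟹) Suppose 3r + 9 is odd. Since 3 is odd, 3r and r have the same parity, so 3r + 9 ≡ r + 9 (mod 2). As 9 is odd, 3r + 9 is odd exactly when r is even. Thus r is even.

(⟸) Conversely, suppose r is even; write r = 2j. Then 3r + 9 = 3·(2j) + 9 = 2·3j + 9, which is odd.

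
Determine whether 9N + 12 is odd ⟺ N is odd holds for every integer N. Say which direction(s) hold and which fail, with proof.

Both directions hold; the statement is true.

(⇒) Suppose 9N + 12 is odd. Since 9 is odd, 9N and N have the same parity, so 9N + 12 ≡ N + 12 (mod 2). As 12 is even, 9N + 12 is odd exactly when N is odd. Thus N is odd.

(⇐) Conversely, suppose N is odd; write N = 2j + 1. Then 9N + 12 = 9·(2j + 1) + 12 = 2·9j + 21, which is odd.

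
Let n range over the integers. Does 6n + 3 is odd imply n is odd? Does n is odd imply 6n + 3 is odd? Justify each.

The forward direction fails; the converse holds.

Forward direction. This fails: take n = 2. Then 6n + 3 = 15, which is odd, yet n = 2 is even, not odd.

Converse. Suppose n is odd. Since 6 is even, 6n is even for every n, so 6n + 3 has the same parity as 3, which is odd. Hence 6n + 3 is odd.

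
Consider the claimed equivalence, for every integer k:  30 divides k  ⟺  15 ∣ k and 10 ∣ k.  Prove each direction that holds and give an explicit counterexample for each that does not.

(⇒) If 30 ∣ k, write k = 30q. Since 30 = 2·15, k = 15·(2q), so 15 ∣ k; and since 30 = 3·10, k = 10·(3q), so 10 ∣ k.

(⇐) Suppose 15 ∣ k and 10 ∣ k. Any common multiple of 15 and 10 is a multiple of their lcm; here lcm(15, 10) = 15·10/gcd(15, 10) = 150/5 = 30, so 30 ∣ k.

Both directions hold; the statement is true.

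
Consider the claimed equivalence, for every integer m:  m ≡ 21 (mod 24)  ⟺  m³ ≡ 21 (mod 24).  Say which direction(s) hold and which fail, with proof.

Forward direction. Suppose m ≡ 21 (mod 24). Write m = 24j + 21. Then (24j + 21)³ = 13824j³ + 36288j² + 31752j + 9261 = 24(576j³ + 1512j² + 1323j + 385) + 21, so m³ ≡ 21 (mod 24).

Converse. Suppose m³ ≡ 21 (mod 24). The only residue r in {0, …, 23} with r³ ≡ 21 (mod 24) is r = 21, so m ≡ 21 (mod 24).

Both directions hold.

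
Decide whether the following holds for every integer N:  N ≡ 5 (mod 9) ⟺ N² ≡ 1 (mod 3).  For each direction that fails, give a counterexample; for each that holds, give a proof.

Only the forward direction holds.

Converse. This fails: take N = 1. Then 1² = 1 ≡ 1 (mod 3), yet 1 ≡ 1 (mod 9), not 5.

Forward direction. Suppose N ≡ 5 (mod 9). Then N² ≡ 5² = 25 (mod 9), and since 3 ∣ 9, also N² ≡ 1 (mod 3).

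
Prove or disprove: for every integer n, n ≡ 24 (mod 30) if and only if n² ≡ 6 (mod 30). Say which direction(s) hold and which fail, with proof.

Forward direction. Suppose n ≡ 24 (mod 30). Write n = 30j + 24. Then (30j + 24)² = 900j² + 1440j + 576 = 30(30j² + 48j + 19) + 6, so n² ≡ 6 (mod 30).

Converse. This fails: take n = 6. Then 6² = 36 ≡ 6 (mod 30), yet 6 ≡ 6 (mod 30), not 24.

The forward direction holds; the converse fails.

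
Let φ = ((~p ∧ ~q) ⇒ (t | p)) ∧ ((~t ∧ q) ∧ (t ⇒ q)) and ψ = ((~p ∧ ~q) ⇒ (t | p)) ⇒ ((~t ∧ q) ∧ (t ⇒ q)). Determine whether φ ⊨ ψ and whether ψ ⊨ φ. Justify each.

Only the forward implication holds.

Converse. This fails. Under p = F, q = F, t = F, the left side is false but the right side is true.

Forward direction. Assume the antecedent. If p is true, the antecedent forces (p = T, q = T, t = F), and the consequent holds there. If p is false, the antecedent forces (p = F, q = T, t = F), and the consequent holds there. Either way the consequent holds.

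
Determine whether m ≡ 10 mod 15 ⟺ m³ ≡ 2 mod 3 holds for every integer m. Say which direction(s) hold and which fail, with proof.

(⇒) fails and (⇐) fails.

(⇒) This fails: take m = 10. Then 10 ≡ 10 (mod 15), but 10³ = 1000 ≡ 1 (mod 3), not 2.

(⇐) This fails: take m = 2. Then 2³ = 8 ≡ 2 (mod 3), yet 2 ≡ 2 (mod 15), not 10.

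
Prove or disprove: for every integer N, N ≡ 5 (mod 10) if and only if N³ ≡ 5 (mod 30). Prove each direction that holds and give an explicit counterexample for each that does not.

[⇒] This fails: take N = 15. Then 15 ≡ 5 (mod 10), but 15³ = 3375 ≡ 15 (mod 30), not 5.

[⇐] Conversely, the residues r modulo 30 with r³ ≡ 5 (mod 30) are exactly {5}, and each is ≡ 5 (mod 10).

(⇒) fails; (⇐) holds.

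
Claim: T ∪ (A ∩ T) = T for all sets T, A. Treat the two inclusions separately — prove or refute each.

Forward inclusion. Let x ∈ T ∪ (A ∩ T). Then either x ∈ T and x ∉ A; or x ∈ T ∩ A. In each case x ∈ T, so T ∪ (A ∩ T) ⊆ T.

Reverse inclusion. Let x ∈ T. Then either x ∈ T and x ∉ A; or x ∈ T ∩ A. In each case x ∈ T ∪ (A ∩ T), so T ⊆ T ∪ (A ∩ T).

Both inclusions hold; the sets are equal.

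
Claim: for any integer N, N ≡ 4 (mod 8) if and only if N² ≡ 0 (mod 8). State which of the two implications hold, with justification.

(⇒) Suppose N ≡ 4 (mod 8). Write N = 8j + 4. Then (8j + 4)² = 64j² + 64j + 16 = 8(8j² + 8j + 2) + 0, so N² ≡ 0 (mod 8).

(⇐) This fails: take N = 0. Then 0² = 0 ≡ 0 (mod 8), yet 0 ≡ 0 (mod 8), not 4.

The forward direction holds; the converse fails.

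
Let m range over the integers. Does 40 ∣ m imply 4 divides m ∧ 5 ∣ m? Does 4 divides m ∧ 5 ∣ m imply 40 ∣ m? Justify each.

(⇒) If 40 ∣ m, write m = 40q. Since 40 = 10·4, m = 4·(10q), so 4 ∣ m; and since 40 = 8·5, m = 5·(8q), so 5 ∣ m.

(⇐) This fails: take m = 20. Both 4 ∣ 20 and 5 ∣ 20, yet 20 is not a multiple of 40 (since 20 = 0·40 + 20), so 40 ∤ 20.

Only the forward implication holds.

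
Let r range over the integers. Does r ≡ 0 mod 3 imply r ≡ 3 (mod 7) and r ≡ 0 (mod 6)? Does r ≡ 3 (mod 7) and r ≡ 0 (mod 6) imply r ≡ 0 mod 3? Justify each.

Only the converse holds.

(⟸) If r ≡ 3 (mod 7) and r ≡ 0 (mod 6), then by the Chinese remainder theorem r ≡ 24 (mod 42). Since 24 ≡ 0 (mod 3) and 3 ∣ 42, we get r ≡ 0 (mod 3).

(⟹) This fails: r = 0 gives 0 ≡ 0 (mod 3) but 0 ≡ 0 (mod 7), so the conjunction on the right does not hold.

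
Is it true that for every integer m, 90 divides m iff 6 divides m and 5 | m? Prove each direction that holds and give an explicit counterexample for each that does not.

(⇐) This fails: take m = 30. Both 6 ∣ 30 and 5 ∣ 30, yet 30 is not a multiple of 90 (since 30 = 0·90 + 30), so 90 ∤ 30.

(⇒) If 90 ∣ m, write m = 90q. Since 90 = 15·6, m = 6·(15q), so 6 ∣ m; and since 90 = 18·5, m = 5·(18q), so 5 ∣ m.

The forward direction holds; the converse fails.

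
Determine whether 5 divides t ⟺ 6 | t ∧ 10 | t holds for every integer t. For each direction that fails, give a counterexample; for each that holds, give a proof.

[⇒] This fails: take t = 5. Certainly 5 ∣ 5, but 6 ∤ 5.

[⇐] Suppose 6 ∣ t and 10 ∣ t. Any common multiple of 6 and 10 is a multiple of their lcm; here lcm(6, 10) = 6·10/gcd(6, 10) = 60/2 = 30, so 30 ∣ t. Since 5 ∣ 30, it follows that 5 ∣ t.

Only the reverse direction holds.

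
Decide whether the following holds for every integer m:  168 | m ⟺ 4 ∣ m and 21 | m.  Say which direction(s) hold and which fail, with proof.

Only the forward direction holds.

(→) If 168 ∣ m, write m = 168q. Since 168 = 42·4, m = 4·(42q), so 4 ∣ m; and since 168 = 8·21, m = 21·(8q), so 21 ∣ m.

(←) This fails: take m = 84. Both 4 ∣ 84 and 21 ∣ 84, yet 84 is not a multiple of 168 (since 84 = 0·168 + 84), so 168 ∤ 84.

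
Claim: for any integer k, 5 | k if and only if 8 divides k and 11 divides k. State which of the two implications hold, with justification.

[⇒] This fails: take k = 5. Certainly 5 ∣ 5, but 8 ∤ 5.

[⇐] This fails: take k = 88. Both 8 ∣ 88 and 11 ∣ 88, yet 88 is not a multiple of 5 (since 88 = 17·5 + 3), so 5 ∤ 88.

(⇒) fails and (⇐) fails.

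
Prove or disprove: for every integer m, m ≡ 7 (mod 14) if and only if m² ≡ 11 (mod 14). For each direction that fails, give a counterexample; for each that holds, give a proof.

(⇒) This fails: take m = 7. Then 7 ≡ 7 (mod 14), but 7² = 49 ≡ 7 (mod 14), not 11.

(⇐) This fails: take m = 5. Then 5² = 25 ≡ 11 (mod 14), yet 5 ≡ 5 (mod 14), not 7.

Neither direction holds.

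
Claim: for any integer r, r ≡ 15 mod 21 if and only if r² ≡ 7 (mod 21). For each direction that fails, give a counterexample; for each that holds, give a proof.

(⇒) fails and (⇐) fails.

(⇒) This fails: take r = 15. Then 15 ≡ 15 (mod 21), but 15² = 225 ≡ 15 (mod 21), not 7.

(⇐) This fails: take r = 7. Then 7² = 49 ≡ 7 (mod 21), yet 7 ≡ 7 (mod 21), not 15.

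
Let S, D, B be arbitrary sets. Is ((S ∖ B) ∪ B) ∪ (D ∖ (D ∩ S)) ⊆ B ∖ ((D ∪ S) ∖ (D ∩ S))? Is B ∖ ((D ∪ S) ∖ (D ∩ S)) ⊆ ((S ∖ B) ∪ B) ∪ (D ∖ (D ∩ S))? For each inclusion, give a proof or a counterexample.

The sets are not equal: only the reverse inclusion holds.

Reverse inclusion. Let x ∈ B ∖ ((D ∪ S) ∖ (D ∩ S)). Then either x ∈ B and x ∉ S, D; or x ∈ S ∩ D ∩ B. In each case x ∈ ((S ∖ B) ∪ B) ∪ (D ∖ (D ∩ S)), so B ∖ ((D ∪ S) ∖ (D ∩ S)) ⊆ ((S ∖ B) ∪ B) ∪ (D ∖ (D ∩ S)).

Forward inclusion. This inclusion fails. Take S = {1}, D = ∅, B = ∅; then 1 ∈ ((S ∖ B) ∪ B) ∪ (D ∖ (D ∩ S)) but 1 ∉ B ∖ ((D ∪ S) ∖ (D ∩ S)).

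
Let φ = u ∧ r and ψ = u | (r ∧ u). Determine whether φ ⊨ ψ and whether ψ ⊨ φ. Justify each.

Not equivalent: only (⇒) holds.

(⇐) This fails. Under r = F, u = T, the left side is false but the right side is true.

(⇒) Assume the antecedent. If r is true, the antecedent forces (r = T, u = T), and u | (r ∧ u) holds there. If r is false, the antecedent cannot hold. Either way u | (r ∧ u) holds.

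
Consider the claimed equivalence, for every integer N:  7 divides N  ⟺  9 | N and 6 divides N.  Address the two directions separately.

(⇒) fails and (⇐) fails.

(⇒) This fails: take N = 7. Certainly 7 ∣ 7, but 9 ∤ 7.

(⇐) This fails: take N = 18. Both 9 ∣ 18 and 6 ∣ 18, yet 18 is not a multiple of 7 (since 18 = 2·7 + 4), so 7 ∤ 18.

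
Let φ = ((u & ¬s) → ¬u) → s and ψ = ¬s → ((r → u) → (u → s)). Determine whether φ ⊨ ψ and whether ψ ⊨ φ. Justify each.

Neither implication holds.

(⇒) This fails. Under r = F, u = T, s = F, the left side is true but the right side is false.

(⇐) This fails. Under r = F, u = F, s = F, the left side is false but the right side is true.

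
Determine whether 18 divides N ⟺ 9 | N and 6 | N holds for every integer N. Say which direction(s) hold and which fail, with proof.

Equivalent; both directions hold.

[⇐] Suppose 9 ∣ N and 6 ∣ N. Any common multiple of 9 and 6 is a multiple of their lcm; here lcm(9, 6) = 9·6/gcd(9, 6) = 54/3 = 18, so 18 ∣ N.

[⇒] If 18 ∣ N, write N = 18q. Since 18 = 2·9, N = 9·(2q), so 9 ∣ N; and since 18 = 3·6, N = 6·(3q), so 6 ∣ N.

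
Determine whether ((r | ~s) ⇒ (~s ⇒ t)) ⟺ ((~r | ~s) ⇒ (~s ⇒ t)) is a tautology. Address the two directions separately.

Both directions hold.

(⇒) Assume the antecedent. If s is true, (~r | ~s) ⇒ (~s ⇒ t) reduces to true regardless of the other variables. If s is false, the antecedent forces (s = F, r = F, t = T) or (s = F, r = T, t = T), and (~r | ~s) ⇒ (~s ⇒ t) holds there. Either way (~r | ~s) ⇒ (~s ⇒ t) holds.

(⇐) Assume the antecedent. If s is true, (r | ~s) ⇒ (~s ⇒ t) reduces to true regardless of the other variables. If s is false, the antecedent forces (s = F, r = F, t = T) or (s = F, r = T, t = T), and (r | ~s) ⇒ (~s ⇒ t) holds there. Either way (r | ~s) ⇒ (~s ⇒ t) holds.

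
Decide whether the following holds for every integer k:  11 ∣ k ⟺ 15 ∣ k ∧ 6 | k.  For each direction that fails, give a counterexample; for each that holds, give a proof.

Both directions fail.

Forward direction. This fails: take k = 11. Certainly 11 ∣ 11, but 15 ∤ 11.

Converse. This fails: take k = 30. Both 15 ∣ 30 and 6 ∣ 30, yet 30 is not a multiple of 11 (since 30 = 2·11 + 8), so 11 ∤ 30.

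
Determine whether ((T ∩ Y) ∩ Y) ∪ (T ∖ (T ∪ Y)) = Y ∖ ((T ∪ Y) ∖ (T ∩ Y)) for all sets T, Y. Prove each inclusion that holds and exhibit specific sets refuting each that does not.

(⟸) Let x ∈ Y ∖ ((T ∪ Y) ∖ (T ∩ Y)). Then x ∈ T ∩ Y, from which x ∈ ((T ∩ Y) ∩ Y) ∪ (T ∖ (T ∪ Y)).

(⟹) Let x ∈ ((T ∩ Y) ∩ Y) ∪ (T ∖ (T ∪ Y)). Then x ∈ T ∩ Y, from which x ∈ Y ∖ ((T ∪ Y) ∖ (T ∩ Y)).

Both inclusions hold.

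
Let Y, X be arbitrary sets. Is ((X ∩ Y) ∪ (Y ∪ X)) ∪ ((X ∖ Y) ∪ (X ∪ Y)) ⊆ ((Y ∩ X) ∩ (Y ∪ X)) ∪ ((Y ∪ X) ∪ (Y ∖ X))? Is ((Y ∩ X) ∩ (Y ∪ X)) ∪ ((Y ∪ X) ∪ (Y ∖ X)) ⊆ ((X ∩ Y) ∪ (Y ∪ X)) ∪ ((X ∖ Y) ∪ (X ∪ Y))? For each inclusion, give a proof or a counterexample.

(⟹) Let x ∈ ((X ∩ Y) ∪ (Y ∪ X)) ∪ ((X ∖ Y) ∪ (X ∪ Y)). Then either x ∈ Y and x ∉ X; or x ∈ X and x ∉ Y; or x ∈ Y ∩ X. In each case x ∈ ((Y ∩ X) ∩ (Y ∪ X)) ∪ ((Y ∪ X) ∪ (Y ∖ X)), so ((X ∩ Y) ∪ (Y ∪ X)) ∪ ((X ∖ Y) ∪ (X ∪ Y)) ⊆ ((Y ∩ X) ∩ (Y ∪ X)) ∪ ((Y ∪ X) ∪ (Y ∖ X)).

(⟸) Let x ∈ ((Y ∩ X) ∩ (Y ∪ X)) ∪ ((Y ∪ X) ∪ (Y ∖ X)). Then either x ∈ Y and x ∉ X; or x ∈ X and x ∉ Y; or x ∈ Y ∩ X. In each case x ∈ ((X ∩ Y) ∪ (Y ∪ X)) ∪ ((X ∖ Y) ∪ (X ∪ Y)), so ((Y ∩ X) ∩ (Y ∪ X)) ∪ ((Y ∪ X) ∪ (Y ∖ X)) ⊆ ((X ∩ Y) ∪ (Y ∪ X)) ∪ ((X ∖ Y) ∪ (X ∪ Y)).

The two sets are equal.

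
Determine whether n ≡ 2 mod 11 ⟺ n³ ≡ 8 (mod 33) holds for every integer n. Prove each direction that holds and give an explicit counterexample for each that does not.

Only the reverse direction holds.

[⇒] This fails: take n = 13. Then 13 ≡ 2 (mod 11), but 13³ = 2197 ≡ 19 (mod 33), not 8.

[⇐] Conversely, the residues r modulo 33 with r³ ≡ 8 (mod 33) are exactly {2}, and each is ≡ 2 (mod 11).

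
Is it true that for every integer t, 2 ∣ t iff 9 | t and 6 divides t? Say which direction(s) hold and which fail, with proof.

(⇒) fails; (⇐) holds.

(⇐) Suppose 9 ∣ t and 6 ∣ t. Any common multiple of 9 and 6 is a multiple of their lcm; here lcm(9, 6) = 9·6/gcd(9, 6) = 54/3 = 18, so 18 ∣ t. Since 2 ∣ 18, it follows that 2 ∣ t.

(⇒) This fails: take t = 2. Certainly 2 ∣ 2, but 9 ∤ 2.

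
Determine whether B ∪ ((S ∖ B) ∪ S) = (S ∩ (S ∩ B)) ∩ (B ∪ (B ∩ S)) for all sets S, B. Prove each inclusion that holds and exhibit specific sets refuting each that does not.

Forward inclusion. This inclusion fails. Take S = {1}, B = ∅; then 1 ∈ B ∪ ((S ∖ B) ∪ S) but 1 ∉ (S ∩ (S ∩ B)) ∩ (B ∪ (B ∩ S)).

Reverse inclusion. Let x ∈ (S ∩ (S ∩ B)) ∩ (B ∪ (B ∩ S)). Then x ∈ S ∩ B, from which x ∈ B ∪ ((S ∖ B) ∪ S).

Only the reverse inclusion holds.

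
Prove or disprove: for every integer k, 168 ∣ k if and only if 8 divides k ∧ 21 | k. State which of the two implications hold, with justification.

[⇒] If 168 ∣ k, write k = 168q. Since 168 = 21·8, k = 8·(21q), so 8 ∣ k; and since 168 = 8·21, k = 21·(8q), so 21 ∣ k.

[⇐] Suppose 8 ∣ k and 21 ∣ k. Any common multiple of 8 and 21 is a multiple of their lcm; here gcd(8, 21) = 1, so lcm(8, 21) = 8·21 = 168, so 168 ∣ k.

The biconditional holds.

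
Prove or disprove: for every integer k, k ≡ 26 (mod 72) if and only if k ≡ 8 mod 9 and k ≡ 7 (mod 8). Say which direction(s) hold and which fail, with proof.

(⇒) fails and (⇐) fails.

(→) This fails: k = 26 gives 26 ≡ 26 (mod 72) but 26 ≡ 2 (mod 8), so the conjunction on the right does not hold.

(←) This fails: k = 71 satisfies both congruences on the right (71 ≡ 8 mod 9 and 71 ≡ 7 mod 8) yet 71 ≡ 71 (mod 72), not 26.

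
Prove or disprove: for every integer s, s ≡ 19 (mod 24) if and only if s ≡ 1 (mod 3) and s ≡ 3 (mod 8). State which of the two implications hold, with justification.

(→) Suppose s ≡ 19 (mod 24); write s = 24j + 19. Since 3 ∣ 24, reducing mod 3 gives s ≡ 19 ≡ 1 (mod 3); since 8 ∣ 24, reducing mod 8 gives s ≡ 19 ≡ 3 (mod 8).

(←) Conversely, if s ≡ 1 (mod 3) and s ≡ 3 (mod 8), then by the Chinese remainder theorem s ≡ 19 (mod 24). This is exactly s ≡ 19 (mod 24).

The biconditional holds.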